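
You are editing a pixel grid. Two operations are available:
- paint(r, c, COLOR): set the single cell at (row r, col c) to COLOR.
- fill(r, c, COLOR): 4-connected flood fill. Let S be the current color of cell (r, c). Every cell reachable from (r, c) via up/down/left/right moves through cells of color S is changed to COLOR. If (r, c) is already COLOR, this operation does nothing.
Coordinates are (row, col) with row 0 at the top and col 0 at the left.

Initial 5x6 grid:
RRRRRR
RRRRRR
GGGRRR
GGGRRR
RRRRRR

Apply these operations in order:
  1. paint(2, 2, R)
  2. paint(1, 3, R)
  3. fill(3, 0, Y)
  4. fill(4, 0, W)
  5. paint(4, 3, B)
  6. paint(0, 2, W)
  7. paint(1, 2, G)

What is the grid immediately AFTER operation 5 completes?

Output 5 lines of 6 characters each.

Answer: WWWWWW
WWWWWW
YYWWWW
YYYWWW
WWWBWW

Derivation:
After op 1 paint(2,2,R):
RRRRRR
RRRRRR
GGRRRR
GGGRRR
RRRRRR
After op 2 paint(1,3,R):
RRRRRR
RRRRRR
GGRRRR
GGGRRR
RRRRRR
After op 3 fill(3,0,Y) [5 cells changed]:
RRRRRR
RRRRRR
YYRRRR
YYYRRR
RRRRRR
After op 4 fill(4,0,W) [25 cells changed]:
WWWWWW
WWWWWW
YYWWWW
YYYWWW
WWWWWW
After op 5 paint(4,3,B):
WWWWWW
WWWWWW
YYWWWW
YYYWWW
WWWBWW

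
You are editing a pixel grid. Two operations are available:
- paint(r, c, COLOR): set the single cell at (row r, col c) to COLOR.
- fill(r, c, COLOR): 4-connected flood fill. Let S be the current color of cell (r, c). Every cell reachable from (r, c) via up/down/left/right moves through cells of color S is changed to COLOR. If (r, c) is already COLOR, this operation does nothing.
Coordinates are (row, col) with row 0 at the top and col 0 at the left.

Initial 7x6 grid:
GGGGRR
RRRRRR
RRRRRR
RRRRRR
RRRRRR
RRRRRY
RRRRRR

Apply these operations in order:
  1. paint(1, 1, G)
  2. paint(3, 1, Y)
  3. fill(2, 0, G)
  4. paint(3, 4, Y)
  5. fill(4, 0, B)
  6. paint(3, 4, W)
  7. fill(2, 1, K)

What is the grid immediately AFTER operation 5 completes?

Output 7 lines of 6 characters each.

After op 1 paint(1,1,G):
GGGGRR
RGRRRR
RRRRRR
RRRRRR
RRRRRR
RRRRRY
RRRRRR
After op 2 paint(3,1,Y):
GGGGRR
RGRRRR
RRRRRR
RYRRRR
RRRRRR
RRRRRY
RRRRRR
After op 3 fill(2,0,G) [35 cells changed]:
GGGGGG
GGGGGG
GGGGGG
GYGGGG
GGGGGG
GGGGGY
GGGGGG
After op 4 paint(3,4,Y):
GGGGGG
GGGGGG
GGGGGG
GYGGYG
GGGGGG
GGGGGY
GGGGGG
After op 5 fill(4,0,B) [39 cells changed]:
BBBBBB
BBBBBB
BBBBBB
BYBBYB
BBBBBB
BBBBBY
BBBBBB

Answer: BBBBBB
BBBBBB
BBBBBB
BYBBYB
BBBBBB
BBBBBY
BBBBBB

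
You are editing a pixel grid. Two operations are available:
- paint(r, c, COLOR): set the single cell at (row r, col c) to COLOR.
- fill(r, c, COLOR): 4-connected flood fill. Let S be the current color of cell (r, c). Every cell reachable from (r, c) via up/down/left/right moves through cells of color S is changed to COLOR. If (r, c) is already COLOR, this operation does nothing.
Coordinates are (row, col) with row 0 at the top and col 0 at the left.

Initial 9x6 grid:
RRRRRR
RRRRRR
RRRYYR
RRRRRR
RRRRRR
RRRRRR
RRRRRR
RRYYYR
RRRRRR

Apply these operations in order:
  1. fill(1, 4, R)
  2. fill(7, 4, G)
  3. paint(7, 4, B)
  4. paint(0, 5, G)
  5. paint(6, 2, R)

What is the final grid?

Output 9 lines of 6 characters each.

Answer: RRRRRG
RRRRRR
RRRYYR
RRRRRR
RRRRRR
RRRRRR
RRRRRR
RRGGBR
RRRRRR

Derivation:
After op 1 fill(1,4,R) [0 cells changed]:
RRRRRR
RRRRRR
RRRYYR
RRRRRR
RRRRRR
RRRRRR
RRRRRR
RRYYYR
RRRRRR
After op 2 fill(7,4,G) [3 cells changed]:
RRRRRR
RRRRRR
RRRYYR
RRRRRR
RRRRRR
RRRRRR
RRRRRR
RRGGGR
RRRRRR
After op 3 paint(7,4,B):
RRRRRR
RRRRRR
RRRYYR
RRRRRR
RRRRRR
RRRRRR
RRRRRR
RRGGBR
RRRRRR
After op 4 paint(0,5,G):
RRRRRG
RRRRRR
RRRYYR
RRRRRR
RRRRRR
RRRRRR
RRRRRR
RRGGBR
RRRRRR
After op 5 paint(6,2,R):
RRRRRG
RRRRRR
RRRYYR
RRRRRR
RRRRRR
RRRRRR
RRRRRR
RRGGBR
RRRRRR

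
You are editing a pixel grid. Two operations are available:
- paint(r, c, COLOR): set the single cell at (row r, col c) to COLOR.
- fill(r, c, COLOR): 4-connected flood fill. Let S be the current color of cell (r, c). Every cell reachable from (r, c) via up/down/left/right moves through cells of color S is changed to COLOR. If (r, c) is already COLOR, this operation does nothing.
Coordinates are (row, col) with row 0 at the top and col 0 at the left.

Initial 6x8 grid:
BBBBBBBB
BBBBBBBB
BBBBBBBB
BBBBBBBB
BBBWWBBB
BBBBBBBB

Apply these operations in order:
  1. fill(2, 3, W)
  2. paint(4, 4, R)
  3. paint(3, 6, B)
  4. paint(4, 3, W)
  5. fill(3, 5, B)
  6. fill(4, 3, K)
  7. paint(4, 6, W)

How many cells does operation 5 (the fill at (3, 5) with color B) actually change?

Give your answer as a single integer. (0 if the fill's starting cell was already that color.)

After op 1 fill(2,3,W) [46 cells changed]:
WWWWWWWW
WWWWWWWW
WWWWWWWW
WWWWWWWW
WWWWWWWW
WWWWWWWW
After op 2 paint(4,4,R):
WWWWWWWW
WWWWWWWW
WWWWWWWW
WWWWWWWW
WWWWRWWW
WWWWWWWW
After op 3 paint(3,6,B):
WWWWWWWW
WWWWWWWW
WWWWWWWW
WWWWWWBW
WWWWRWWW
WWWWWWWW
After op 4 paint(4,3,W):
WWWWWWWW
WWWWWWWW
WWWWWWWW
WWWWWWBW
WWWWRWWW
WWWWWWWW
After op 5 fill(3,5,B) [46 cells changed]:
BBBBBBBB
BBBBBBBB
BBBBBBBB
BBBBBBBB
BBBBRBBB
BBBBBBBB

Answer: 46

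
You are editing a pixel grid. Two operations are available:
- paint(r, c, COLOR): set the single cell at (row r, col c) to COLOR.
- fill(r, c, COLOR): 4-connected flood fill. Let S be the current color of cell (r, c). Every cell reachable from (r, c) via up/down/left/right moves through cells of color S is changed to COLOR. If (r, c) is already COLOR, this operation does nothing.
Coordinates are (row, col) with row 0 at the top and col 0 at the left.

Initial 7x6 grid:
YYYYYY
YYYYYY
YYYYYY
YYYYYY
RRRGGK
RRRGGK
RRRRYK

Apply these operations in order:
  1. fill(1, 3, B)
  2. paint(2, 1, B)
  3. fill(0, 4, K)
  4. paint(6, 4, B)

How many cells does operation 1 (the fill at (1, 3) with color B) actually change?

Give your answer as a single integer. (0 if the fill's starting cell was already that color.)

Answer: 24

Derivation:
After op 1 fill(1,3,B) [24 cells changed]:
BBBBBB
BBBBBB
BBBBBB
BBBBBB
RRRGGK
RRRGGK
RRRRYK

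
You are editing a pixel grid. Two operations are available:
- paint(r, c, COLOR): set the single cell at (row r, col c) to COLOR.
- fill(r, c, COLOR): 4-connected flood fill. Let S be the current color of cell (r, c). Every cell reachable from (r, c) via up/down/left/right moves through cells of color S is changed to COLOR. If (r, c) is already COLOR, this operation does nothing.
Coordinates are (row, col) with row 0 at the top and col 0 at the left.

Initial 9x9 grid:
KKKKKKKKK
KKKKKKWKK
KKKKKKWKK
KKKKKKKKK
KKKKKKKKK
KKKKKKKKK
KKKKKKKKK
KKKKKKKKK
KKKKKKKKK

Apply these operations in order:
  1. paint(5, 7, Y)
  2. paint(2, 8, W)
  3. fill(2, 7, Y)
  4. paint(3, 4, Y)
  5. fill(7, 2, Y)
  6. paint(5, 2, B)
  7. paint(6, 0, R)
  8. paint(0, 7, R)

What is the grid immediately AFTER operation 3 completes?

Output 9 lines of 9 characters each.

Answer: YYYYYYYYY
YYYYYYWYY
YYYYYYWYW
YYYYYYYYY
YYYYYYYYY
YYYYYYYYY
YYYYYYYYY
YYYYYYYYY
YYYYYYYYY

Derivation:
After op 1 paint(5,7,Y):
KKKKKKKKK
KKKKKKWKK
KKKKKKWKK
KKKKKKKKK
KKKKKKKKK
KKKKKKKYK
KKKKKKKKK
KKKKKKKKK
KKKKKKKKK
After op 2 paint(2,8,W):
KKKKKKKKK
KKKKKKWKK
KKKKKKWKW
KKKKKKKKK
KKKKKKKKK
KKKKKKKYK
KKKKKKKKK
KKKKKKKKK
KKKKKKKKK
After op 3 fill(2,7,Y) [77 cells changed]:
YYYYYYYYY
YYYYYYWYY
YYYYYYWYW
YYYYYYYYY
YYYYYYYYY
YYYYYYYYY
YYYYYYYYY
YYYYYYYYY
YYYYYYYYY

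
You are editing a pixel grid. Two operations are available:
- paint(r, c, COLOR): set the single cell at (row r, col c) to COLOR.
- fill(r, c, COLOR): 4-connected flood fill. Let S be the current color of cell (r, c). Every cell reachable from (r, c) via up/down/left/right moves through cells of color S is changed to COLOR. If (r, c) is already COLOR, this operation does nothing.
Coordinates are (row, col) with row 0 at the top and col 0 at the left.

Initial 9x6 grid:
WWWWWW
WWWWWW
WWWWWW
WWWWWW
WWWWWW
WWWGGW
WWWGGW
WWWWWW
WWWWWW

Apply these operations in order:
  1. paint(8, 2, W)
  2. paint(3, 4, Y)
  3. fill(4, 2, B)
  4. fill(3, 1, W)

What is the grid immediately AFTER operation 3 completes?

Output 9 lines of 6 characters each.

After op 1 paint(8,2,W):
WWWWWW
WWWWWW
WWWWWW
WWWWWW
WWWWWW
WWWGGW
WWWGGW
WWWWWW
WWWWWW
After op 2 paint(3,4,Y):
WWWWWW
WWWWWW
WWWWWW
WWWWYW
WWWWWW
WWWGGW
WWWGGW
WWWWWW
WWWWWW
After op 3 fill(4,2,B) [49 cells changed]:
BBBBBB
BBBBBB
BBBBBB
BBBBYB
BBBBBB
BBBGGB
BBBGGB
BBBBBB
BBBBBB

Answer: BBBBBB
BBBBBB
BBBBBB
BBBBYB
BBBBBB
BBBGGB
BBBGGB
BBBBBB
BBBBBB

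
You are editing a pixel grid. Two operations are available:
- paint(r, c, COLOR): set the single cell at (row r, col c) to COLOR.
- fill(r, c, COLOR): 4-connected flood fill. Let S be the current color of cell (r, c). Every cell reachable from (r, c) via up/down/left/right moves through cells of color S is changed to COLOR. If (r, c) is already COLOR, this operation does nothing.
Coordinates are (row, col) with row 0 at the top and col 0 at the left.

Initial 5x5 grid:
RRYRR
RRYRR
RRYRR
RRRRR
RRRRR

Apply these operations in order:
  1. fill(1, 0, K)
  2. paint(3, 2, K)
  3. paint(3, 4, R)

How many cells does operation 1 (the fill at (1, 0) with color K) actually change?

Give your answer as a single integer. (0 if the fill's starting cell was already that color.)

Answer: 22

Derivation:
After op 1 fill(1,0,K) [22 cells changed]:
KKYKK
KKYKK
KKYKK
KKKKK
KKKKK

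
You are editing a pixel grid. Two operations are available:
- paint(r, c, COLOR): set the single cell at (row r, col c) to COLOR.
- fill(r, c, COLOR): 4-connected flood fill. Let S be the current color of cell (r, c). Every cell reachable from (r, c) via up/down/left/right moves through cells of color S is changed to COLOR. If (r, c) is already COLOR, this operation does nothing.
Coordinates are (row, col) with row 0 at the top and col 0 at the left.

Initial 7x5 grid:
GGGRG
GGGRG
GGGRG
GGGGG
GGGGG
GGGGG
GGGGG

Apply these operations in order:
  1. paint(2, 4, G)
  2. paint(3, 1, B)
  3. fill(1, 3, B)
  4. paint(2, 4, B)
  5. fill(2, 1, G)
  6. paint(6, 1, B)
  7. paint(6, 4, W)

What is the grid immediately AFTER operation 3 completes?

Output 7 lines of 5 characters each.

Answer: GGGBG
GGGBG
GGGBG
GBGGG
GGGGG
GGGGG
GGGGG

Derivation:
After op 1 paint(2,4,G):
GGGRG
GGGRG
GGGRG
GGGGG
GGGGG
GGGGG
GGGGG
After op 2 paint(3,1,B):
GGGRG
GGGRG
GGGRG
GBGGG
GGGGG
GGGGG
GGGGG
After op 3 fill(1,3,B) [3 cells changed]:
GGGBG
GGGBG
GGGBG
GBGGG
GGGGG
GGGGG
GGGGG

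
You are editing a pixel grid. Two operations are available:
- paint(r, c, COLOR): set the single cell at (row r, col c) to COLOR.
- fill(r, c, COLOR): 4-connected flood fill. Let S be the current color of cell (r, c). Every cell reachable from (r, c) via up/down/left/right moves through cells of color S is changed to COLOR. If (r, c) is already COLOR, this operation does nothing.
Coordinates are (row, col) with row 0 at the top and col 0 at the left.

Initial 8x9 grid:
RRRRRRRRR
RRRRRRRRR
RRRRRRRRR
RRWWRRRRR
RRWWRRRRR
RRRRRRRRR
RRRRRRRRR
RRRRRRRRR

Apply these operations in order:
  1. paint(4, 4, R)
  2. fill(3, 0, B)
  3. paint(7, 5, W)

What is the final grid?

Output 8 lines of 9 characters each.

After op 1 paint(4,4,R):
RRRRRRRRR
RRRRRRRRR
RRRRRRRRR
RRWWRRRRR
RRWWRRRRR
RRRRRRRRR
RRRRRRRRR
RRRRRRRRR
After op 2 fill(3,0,B) [68 cells changed]:
BBBBBBBBB
BBBBBBBBB
BBBBBBBBB
BBWWBBBBB
BBWWBBBBB
BBBBBBBBB
BBBBBBBBB
BBBBBBBBB
After op 3 paint(7,5,W):
BBBBBBBBB
BBBBBBBBB
BBBBBBBBB
BBWWBBBBB
BBWWBBBBB
BBBBBBBBB
BBBBBBBBB
BBBBBWBBB

Answer: BBBBBBBBB
BBBBBBBBB
BBBBBBBBB
BBWWBBBBB
BBWWBBBBB
BBBBBBBBB
BBBBBBBBB
BBBBBWBBB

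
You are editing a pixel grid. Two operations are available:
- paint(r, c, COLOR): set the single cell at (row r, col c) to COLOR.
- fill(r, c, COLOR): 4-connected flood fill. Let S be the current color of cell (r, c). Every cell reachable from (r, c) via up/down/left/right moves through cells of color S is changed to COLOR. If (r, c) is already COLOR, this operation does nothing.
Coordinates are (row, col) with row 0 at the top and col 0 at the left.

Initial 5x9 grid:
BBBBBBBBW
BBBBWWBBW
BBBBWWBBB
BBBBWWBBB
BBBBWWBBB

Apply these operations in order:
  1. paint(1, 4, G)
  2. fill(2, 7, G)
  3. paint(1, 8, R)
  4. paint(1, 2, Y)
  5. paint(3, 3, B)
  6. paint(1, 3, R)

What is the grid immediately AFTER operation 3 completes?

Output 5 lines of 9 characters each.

Answer: GGGGGGGGW
GGGGGWGGR
GGGGWWGGG
GGGGWWGGG
GGGGWWGGG

Derivation:
After op 1 paint(1,4,G):
BBBBBBBBW
BBBBGWBBW
BBBBWWBBB
BBBBWWBBB
BBBBWWBBB
After op 2 fill(2,7,G) [35 cells changed]:
GGGGGGGGW
GGGGGWGGW
GGGGWWGGG
GGGGWWGGG
GGGGWWGGG
After op 3 paint(1,8,R):
GGGGGGGGW
GGGGGWGGR
GGGGWWGGG
GGGGWWGGG
GGGGWWGGG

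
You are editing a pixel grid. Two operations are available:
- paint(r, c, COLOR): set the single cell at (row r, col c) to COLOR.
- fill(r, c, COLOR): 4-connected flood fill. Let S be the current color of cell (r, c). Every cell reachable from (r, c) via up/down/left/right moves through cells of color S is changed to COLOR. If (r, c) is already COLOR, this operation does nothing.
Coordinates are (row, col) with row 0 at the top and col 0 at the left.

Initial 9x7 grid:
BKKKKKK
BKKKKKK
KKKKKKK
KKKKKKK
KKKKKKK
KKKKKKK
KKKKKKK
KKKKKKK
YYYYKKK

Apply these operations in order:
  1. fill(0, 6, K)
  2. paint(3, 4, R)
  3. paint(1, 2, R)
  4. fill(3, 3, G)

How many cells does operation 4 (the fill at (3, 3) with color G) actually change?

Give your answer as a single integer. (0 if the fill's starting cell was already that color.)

Answer: 55

Derivation:
After op 1 fill(0,6,K) [0 cells changed]:
BKKKKKK
BKKKKKK
KKKKKKK
KKKKKKK
KKKKKKK
KKKKKKK
KKKKKKK
KKKKKKK
YYYYKKK
After op 2 paint(3,4,R):
BKKKKKK
BKKKKKK
KKKKKKK
KKKKRKK
KKKKKKK
KKKKKKK
KKKKKKK
KKKKKKK
YYYYKKK
After op 3 paint(1,2,R):
BKKKKKK
BKRKKKK
KKKKKKK
KKKKRKK
KKKKKKK
KKKKKKK
KKKKKKK
KKKKKKK
YYYYKKK
After op 4 fill(3,3,G) [55 cells changed]:
BGGGGGG
BGRGGGG
GGGGGGG
GGGGRGG
GGGGGGG
GGGGGGG
GGGGGGG
GGGGGGG
YYYYGGG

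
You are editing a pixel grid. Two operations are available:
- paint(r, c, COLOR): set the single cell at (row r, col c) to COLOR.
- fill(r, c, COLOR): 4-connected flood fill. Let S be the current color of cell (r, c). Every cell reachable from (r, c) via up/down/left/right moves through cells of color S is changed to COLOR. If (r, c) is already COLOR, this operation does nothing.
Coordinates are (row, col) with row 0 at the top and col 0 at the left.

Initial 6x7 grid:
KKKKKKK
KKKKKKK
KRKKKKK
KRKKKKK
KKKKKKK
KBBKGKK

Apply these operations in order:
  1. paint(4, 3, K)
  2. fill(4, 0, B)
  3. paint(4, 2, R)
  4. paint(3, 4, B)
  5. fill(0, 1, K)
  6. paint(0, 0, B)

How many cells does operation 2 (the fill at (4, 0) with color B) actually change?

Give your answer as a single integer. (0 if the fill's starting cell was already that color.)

Answer: 37

Derivation:
After op 1 paint(4,3,K):
KKKKKKK
KKKKKKK
KRKKKKK
KRKKKKK
KKKKKKK
KBBKGKK
After op 2 fill(4,0,B) [37 cells changed]:
BBBBBBB
BBBBBBB
BRBBBBB
BRBBBBB
BBBBBBB
BBBBGBB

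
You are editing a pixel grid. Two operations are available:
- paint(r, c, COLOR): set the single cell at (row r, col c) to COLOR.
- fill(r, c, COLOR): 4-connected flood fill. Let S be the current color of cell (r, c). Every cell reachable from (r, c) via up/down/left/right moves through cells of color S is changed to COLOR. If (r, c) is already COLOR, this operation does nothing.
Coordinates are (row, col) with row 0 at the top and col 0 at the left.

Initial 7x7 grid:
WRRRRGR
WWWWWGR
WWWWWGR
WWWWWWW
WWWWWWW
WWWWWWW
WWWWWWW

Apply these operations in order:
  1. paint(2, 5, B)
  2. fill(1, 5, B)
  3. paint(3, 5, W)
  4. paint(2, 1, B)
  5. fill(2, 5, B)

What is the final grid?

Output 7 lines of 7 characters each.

Answer: WRRRRBR
WWWWWBR
WBWWWBR
WWWWWWW
WWWWWWW
WWWWWWW
WWWWWWW

Derivation:
After op 1 paint(2,5,B):
WRRRRGR
WWWWWGR
WWWWWBR
WWWWWWW
WWWWWWW
WWWWWWW
WWWWWWW
After op 2 fill(1,5,B) [2 cells changed]:
WRRRRBR
WWWWWBR
WWWWWBR
WWWWWWW
WWWWWWW
WWWWWWW
WWWWWWW
After op 3 paint(3,5,W):
WRRRRBR
WWWWWBR
WWWWWBR
WWWWWWW
WWWWWWW
WWWWWWW
WWWWWWW
After op 4 paint(2,1,B):
WRRRRBR
WWWWWBR
WBWWWBR
WWWWWWW
WWWWWWW
WWWWWWW
WWWWWWW
After op 5 fill(2,5,B) [0 cells changed]:
WRRRRBR
WWWWWBR
WBWWWBR
WWWWWWW
WWWWWWW
WWWWWWW
WWWWWWW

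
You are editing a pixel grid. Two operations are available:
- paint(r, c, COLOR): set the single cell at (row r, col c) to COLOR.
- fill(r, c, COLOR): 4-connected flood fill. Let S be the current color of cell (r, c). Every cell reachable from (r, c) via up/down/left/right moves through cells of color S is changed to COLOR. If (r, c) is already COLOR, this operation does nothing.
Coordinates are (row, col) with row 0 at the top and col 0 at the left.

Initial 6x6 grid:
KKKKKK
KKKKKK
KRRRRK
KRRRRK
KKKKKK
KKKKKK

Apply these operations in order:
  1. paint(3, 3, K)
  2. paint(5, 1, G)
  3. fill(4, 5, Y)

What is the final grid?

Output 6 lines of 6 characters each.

Answer: YYYYYY
YYYYYY
YRRRRY
YRRYRY
YYYYYY
YGYYYY

Derivation:
After op 1 paint(3,3,K):
KKKKKK
KKKKKK
KRRRRK
KRRKRK
KKKKKK
KKKKKK
After op 2 paint(5,1,G):
KKKKKK
KKKKKK
KRRRRK
KRRKRK
KKKKKK
KGKKKK
After op 3 fill(4,5,Y) [28 cells changed]:
YYYYYY
YYYYYY
YRRRRY
YRRYRY
YYYYYY
YGYYYY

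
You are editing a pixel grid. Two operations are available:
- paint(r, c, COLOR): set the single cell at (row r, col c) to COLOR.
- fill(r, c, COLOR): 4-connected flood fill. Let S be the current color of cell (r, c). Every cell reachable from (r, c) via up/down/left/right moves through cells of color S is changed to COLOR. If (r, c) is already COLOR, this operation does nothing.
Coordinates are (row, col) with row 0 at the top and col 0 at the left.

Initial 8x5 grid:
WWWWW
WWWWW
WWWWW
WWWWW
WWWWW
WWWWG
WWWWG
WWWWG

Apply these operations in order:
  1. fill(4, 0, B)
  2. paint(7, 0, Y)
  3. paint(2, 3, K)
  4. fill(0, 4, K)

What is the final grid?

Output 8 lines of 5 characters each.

After op 1 fill(4,0,B) [37 cells changed]:
BBBBB
BBBBB
BBBBB
BBBBB
BBBBB
BBBBG
BBBBG
BBBBG
After op 2 paint(7,0,Y):
BBBBB
BBBBB
BBBBB
BBBBB
BBBBB
BBBBG
BBBBG
YBBBG
After op 3 paint(2,3,K):
BBBBB
BBBBB
BBBKB
BBBBB
BBBBB
BBBBG
BBBBG
YBBBG
After op 4 fill(0,4,K) [35 cells changed]:
KKKKK
KKKKK
KKKKK
KKKKK
KKKKK
KKKKG
KKKKG
YKKKG

Answer: KKKKK
KKKKK
KKKKK
KKKKK
KKKKK
KKKKG
KKKKG
YKKKG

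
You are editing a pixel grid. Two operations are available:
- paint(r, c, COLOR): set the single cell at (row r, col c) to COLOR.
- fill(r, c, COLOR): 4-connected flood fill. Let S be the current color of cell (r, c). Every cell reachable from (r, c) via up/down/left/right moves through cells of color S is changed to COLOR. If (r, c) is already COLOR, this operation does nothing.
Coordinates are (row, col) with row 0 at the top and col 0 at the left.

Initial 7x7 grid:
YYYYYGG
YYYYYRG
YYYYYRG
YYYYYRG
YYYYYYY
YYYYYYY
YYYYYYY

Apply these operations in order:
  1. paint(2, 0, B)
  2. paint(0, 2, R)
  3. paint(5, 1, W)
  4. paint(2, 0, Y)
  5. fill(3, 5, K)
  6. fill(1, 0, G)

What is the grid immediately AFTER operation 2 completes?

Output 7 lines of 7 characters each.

Answer: YYRYYGG
YYYYYRG
BYYYYRG
YYYYYRG
YYYYYYY
YYYYYYY
YYYYYYY

Derivation:
After op 1 paint(2,0,B):
YYYYYGG
YYYYYRG
BYYYYRG
YYYYYRG
YYYYYYY
YYYYYYY
YYYYYYY
After op 2 paint(0,2,R):
YYRYYGG
YYYYYRG
BYYYYRG
YYYYYRG
YYYYYYY
YYYYYYY
YYYYYYY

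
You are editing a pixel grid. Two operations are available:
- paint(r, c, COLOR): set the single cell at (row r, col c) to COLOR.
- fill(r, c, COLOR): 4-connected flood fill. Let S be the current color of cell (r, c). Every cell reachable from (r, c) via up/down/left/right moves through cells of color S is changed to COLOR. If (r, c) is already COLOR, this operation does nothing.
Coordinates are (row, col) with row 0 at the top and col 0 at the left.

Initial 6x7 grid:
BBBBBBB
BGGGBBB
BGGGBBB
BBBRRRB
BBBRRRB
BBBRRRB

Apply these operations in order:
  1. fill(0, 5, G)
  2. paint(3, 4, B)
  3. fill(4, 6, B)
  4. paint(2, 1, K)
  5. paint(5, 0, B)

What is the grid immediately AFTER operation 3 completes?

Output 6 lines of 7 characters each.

After op 1 fill(0,5,G) [27 cells changed]:
GGGGGGG
GGGGGGG
GGGGGGG
GGGRRRG
GGGRRRG
GGGRRRG
After op 2 paint(3,4,B):
GGGGGGG
GGGGGGG
GGGGGGG
GGGRBRG
GGGRRRG
GGGRRRG
After op 3 fill(4,6,B) [33 cells changed]:
BBBBBBB
BBBBBBB
BBBBBBB
BBBRBRB
BBBRRRB
BBBRRRB

Answer: BBBBBBB
BBBBBBB
BBBBBBB
BBBRBRB
BBBRRRB
BBBRRRB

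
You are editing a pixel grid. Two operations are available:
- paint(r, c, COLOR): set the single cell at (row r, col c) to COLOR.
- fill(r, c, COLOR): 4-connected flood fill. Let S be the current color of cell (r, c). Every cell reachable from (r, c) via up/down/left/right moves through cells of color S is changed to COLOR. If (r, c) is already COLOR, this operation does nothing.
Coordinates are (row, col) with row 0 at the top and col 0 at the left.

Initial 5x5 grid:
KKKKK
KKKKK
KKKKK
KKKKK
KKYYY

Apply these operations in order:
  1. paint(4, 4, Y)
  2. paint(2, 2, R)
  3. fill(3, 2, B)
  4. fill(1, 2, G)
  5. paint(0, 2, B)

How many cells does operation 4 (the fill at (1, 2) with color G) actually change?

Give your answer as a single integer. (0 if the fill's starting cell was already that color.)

After op 1 paint(4,4,Y):
KKKKK
KKKKK
KKKKK
KKKKK
KKYYY
After op 2 paint(2,2,R):
KKKKK
KKKKK
KKRKK
KKKKK
KKYYY
After op 3 fill(3,2,B) [21 cells changed]:
BBBBB
BBBBB
BBRBB
BBBBB
BBYYY
After op 4 fill(1,2,G) [21 cells changed]:
GGGGG
GGGGG
GGRGG
GGGGG
GGYYY

Answer: 21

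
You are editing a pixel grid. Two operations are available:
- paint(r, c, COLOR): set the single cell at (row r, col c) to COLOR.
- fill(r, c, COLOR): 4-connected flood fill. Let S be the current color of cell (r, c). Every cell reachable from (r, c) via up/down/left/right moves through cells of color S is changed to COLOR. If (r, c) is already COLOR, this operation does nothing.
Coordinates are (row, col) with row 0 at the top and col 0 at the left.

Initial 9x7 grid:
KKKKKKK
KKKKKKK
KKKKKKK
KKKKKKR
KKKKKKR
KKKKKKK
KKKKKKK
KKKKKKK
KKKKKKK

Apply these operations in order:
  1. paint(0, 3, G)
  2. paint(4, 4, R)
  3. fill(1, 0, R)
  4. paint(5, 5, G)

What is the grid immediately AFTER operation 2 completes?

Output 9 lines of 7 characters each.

After op 1 paint(0,3,G):
KKKGKKK
KKKKKKK
KKKKKKK
KKKKKKR
KKKKKKR
KKKKKKK
KKKKKKK
KKKKKKK
KKKKKKK
After op 2 paint(4,4,R):
KKKGKKK
KKKKKKK
KKKKKKK
KKKKKKR
KKKKRKR
KKKKKKK
KKKKKKK
KKKKKKK
KKKKKKK

Answer: KKKGKKK
KKKKKKK
KKKKKKK
KKKKKKR
KKKKRKR
KKKKKKK
KKKKKKK
KKKKKKK
KKKKKKK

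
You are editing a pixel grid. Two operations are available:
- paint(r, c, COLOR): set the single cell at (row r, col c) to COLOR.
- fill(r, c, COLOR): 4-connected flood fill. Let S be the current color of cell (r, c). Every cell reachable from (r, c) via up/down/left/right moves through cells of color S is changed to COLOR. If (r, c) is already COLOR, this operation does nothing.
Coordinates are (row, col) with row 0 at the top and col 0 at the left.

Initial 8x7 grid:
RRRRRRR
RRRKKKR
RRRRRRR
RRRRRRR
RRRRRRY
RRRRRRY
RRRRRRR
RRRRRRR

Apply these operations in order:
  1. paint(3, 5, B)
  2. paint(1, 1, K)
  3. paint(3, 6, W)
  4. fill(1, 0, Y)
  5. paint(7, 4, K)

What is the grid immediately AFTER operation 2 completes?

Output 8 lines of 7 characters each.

After op 1 paint(3,5,B):
RRRRRRR
RRRKKKR
RRRRRRR
RRRRRBR
RRRRRRY
RRRRRRY
RRRRRRR
RRRRRRR
After op 2 paint(1,1,K):
RRRRRRR
RKRKKKR
RRRRRRR
RRRRRBR
RRRRRRY
RRRRRRY
RRRRRRR
RRRRRRR

Answer: RRRRRRR
RKRKKKR
RRRRRRR
RRRRRBR
RRRRRRY
RRRRRRY
RRRRRRR
RRRRRRR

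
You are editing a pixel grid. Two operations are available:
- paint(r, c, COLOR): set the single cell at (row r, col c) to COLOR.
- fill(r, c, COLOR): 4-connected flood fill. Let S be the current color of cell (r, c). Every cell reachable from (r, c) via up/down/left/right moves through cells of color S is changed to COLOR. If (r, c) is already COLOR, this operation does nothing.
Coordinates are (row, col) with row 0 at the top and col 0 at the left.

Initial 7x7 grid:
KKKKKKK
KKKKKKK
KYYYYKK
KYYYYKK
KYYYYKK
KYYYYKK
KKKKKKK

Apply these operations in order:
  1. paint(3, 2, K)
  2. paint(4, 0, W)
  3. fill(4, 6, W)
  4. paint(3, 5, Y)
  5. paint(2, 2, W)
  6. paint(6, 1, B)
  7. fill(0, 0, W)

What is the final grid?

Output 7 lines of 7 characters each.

Answer: WWWWWWW
WWWWWWW
WYWYYWW
WYKYYYW
WYYYYWW
WYYYYWW
WBWWWWW

Derivation:
After op 1 paint(3,2,K):
KKKKKKK
KKKKKKK
KYYYYKK
KYKYYKK
KYYYYKK
KYYYYKK
KKKKKKK
After op 2 paint(4,0,W):
KKKKKKK
KKKKKKK
KYYYYKK
KYKYYKK
WYYYYKK
KYYYYKK
KKKKKKK
After op 3 fill(4,6,W) [32 cells changed]:
WWWWWWW
WWWWWWW
WYYYYWW
WYKYYWW
WYYYYWW
WYYYYWW
WWWWWWW
After op 4 paint(3,5,Y):
WWWWWWW
WWWWWWW
WYYYYWW
WYKYYYW
WYYYYWW
WYYYYWW
WWWWWWW
After op 5 paint(2,2,W):
WWWWWWW
WWWWWWW
WYWYYWW
WYKYYYW
WYYYYWW
WYYYYWW
WWWWWWW
After op 6 paint(6,1,B):
WWWWWWW
WWWWWWW
WYWYYWW
WYKYYYW
WYYYYWW
WYYYYWW
WBWWWWW
After op 7 fill(0,0,W) [0 cells changed]:
WWWWWWW
WWWWWWW
WYWYYWW
WYKYYYW
WYYYYWW
WYYYYWW
WBWWWWW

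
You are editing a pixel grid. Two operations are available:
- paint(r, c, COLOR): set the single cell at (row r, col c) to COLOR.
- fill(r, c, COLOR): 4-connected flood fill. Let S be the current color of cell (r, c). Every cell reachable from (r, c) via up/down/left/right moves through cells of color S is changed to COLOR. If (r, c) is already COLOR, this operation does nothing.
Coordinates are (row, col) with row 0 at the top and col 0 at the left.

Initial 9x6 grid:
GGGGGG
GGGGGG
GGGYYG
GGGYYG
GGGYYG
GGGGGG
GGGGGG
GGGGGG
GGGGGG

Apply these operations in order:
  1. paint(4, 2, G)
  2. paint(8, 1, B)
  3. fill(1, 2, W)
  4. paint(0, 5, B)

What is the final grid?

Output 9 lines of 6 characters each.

After op 1 paint(4,2,G):
GGGGGG
GGGGGG
GGGYYG
GGGYYG
GGGYYG
GGGGGG
GGGGGG
GGGGGG
GGGGGG
After op 2 paint(8,1,B):
GGGGGG
GGGGGG
GGGYYG
GGGYYG
GGGYYG
GGGGGG
GGGGGG
GGGGGG
GBGGGG
After op 3 fill(1,2,W) [47 cells changed]:
WWWWWW
WWWWWW
WWWYYW
WWWYYW
WWWYYW
WWWWWW
WWWWWW
WWWWWW
WBWWWW
After op 4 paint(0,5,B):
WWWWWB
WWWWWW
WWWYYW
WWWYYW
WWWYYW
WWWWWW
WWWWWW
WWWWWW
WBWWWW

Answer: WWWWWB
WWWWWW
WWWYYW
WWWYYW
WWWYYW
WWWWWW
WWWWWW
WWWWWW
WBWWWW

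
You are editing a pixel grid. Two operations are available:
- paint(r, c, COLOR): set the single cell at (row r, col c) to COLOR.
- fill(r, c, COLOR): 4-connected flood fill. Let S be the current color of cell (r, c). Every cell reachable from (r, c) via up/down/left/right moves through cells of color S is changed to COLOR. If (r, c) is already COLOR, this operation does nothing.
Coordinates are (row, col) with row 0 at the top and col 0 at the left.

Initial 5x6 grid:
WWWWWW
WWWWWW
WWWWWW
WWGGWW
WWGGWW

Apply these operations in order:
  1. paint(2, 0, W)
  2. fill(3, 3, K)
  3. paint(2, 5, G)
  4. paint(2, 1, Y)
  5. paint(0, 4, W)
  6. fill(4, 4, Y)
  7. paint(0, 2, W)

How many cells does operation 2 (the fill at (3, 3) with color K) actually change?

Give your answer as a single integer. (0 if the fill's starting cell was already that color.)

Answer: 4

Derivation:
After op 1 paint(2,0,W):
WWWWWW
WWWWWW
WWWWWW
WWGGWW
WWGGWW
After op 2 fill(3,3,K) [4 cells changed]:
WWWWWW
WWWWWW
WWWWWW
WWKKWW
WWKKWW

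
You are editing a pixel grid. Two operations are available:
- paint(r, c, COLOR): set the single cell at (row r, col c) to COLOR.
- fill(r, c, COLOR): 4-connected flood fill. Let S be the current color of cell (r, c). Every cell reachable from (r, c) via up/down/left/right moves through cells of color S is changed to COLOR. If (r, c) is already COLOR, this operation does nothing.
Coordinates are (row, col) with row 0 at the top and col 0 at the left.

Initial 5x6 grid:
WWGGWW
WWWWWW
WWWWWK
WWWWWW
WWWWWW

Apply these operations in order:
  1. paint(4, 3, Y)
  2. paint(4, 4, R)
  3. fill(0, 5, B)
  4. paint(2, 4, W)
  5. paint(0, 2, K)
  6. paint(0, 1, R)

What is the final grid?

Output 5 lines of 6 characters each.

Answer: BRKGBB
BBBBBB
BBBBWK
BBBBBB
BBBYRB

Derivation:
After op 1 paint(4,3,Y):
WWGGWW
WWWWWW
WWWWWK
WWWWWW
WWWYWW
After op 2 paint(4,4,R):
WWGGWW
WWWWWW
WWWWWK
WWWWWW
WWWYRW
After op 3 fill(0,5,B) [25 cells changed]:
BBGGBB
BBBBBB
BBBBBK
BBBBBB
BBBYRB
After op 4 paint(2,4,W):
BBGGBB
BBBBBB
BBBBWK
BBBBBB
BBBYRB
After op 5 paint(0,2,K):
BBKGBB
BBBBBB
BBBBWK
BBBBBB
BBBYRB
After op 6 paint(0,1,R):
BRKGBB
BBBBBB
BBBBWK
BBBBBB
BBBYRB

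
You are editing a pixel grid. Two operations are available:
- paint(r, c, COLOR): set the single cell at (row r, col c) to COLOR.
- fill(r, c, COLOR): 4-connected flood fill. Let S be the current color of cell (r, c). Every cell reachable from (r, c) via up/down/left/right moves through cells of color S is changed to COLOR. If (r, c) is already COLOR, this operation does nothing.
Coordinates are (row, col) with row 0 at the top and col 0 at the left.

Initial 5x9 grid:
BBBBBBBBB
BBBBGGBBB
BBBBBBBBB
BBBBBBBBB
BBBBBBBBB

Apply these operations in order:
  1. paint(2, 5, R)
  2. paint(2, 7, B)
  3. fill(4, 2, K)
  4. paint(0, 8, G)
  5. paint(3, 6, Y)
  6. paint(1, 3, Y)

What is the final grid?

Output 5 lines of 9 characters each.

Answer: KKKKKKKKG
KKKYGGKKK
KKKKKRKKK
KKKKKKYKK
KKKKKKKKK

Derivation:
After op 1 paint(2,5,R):
BBBBBBBBB
BBBBGGBBB
BBBBBRBBB
BBBBBBBBB
BBBBBBBBB
After op 2 paint(2,7,B):
BBBBBBBBB
BBBBGGBBB
BBBBBRBBB
BBBBBBBBB
BBBBBBBBB
After op 3 fill(4,2,K) [42 cells changed]:
KKKKKKKKK
KKKKGGKKK
KKKKKRKKK
KKKKKKKKK
KKKKKKKKK
After op 4 paint(0,8,G):
KKKKKKKKG
KKKKGGKKK
KKKKKRKKK
KKKKKKKKK
KKKKKKKKK
After op 5 paint(3,6,Y):
KKKKKKKKG
KKKKGGKKK
KKKKKRKKK
KKKKKKYKK
KKKKKKKKK
After op 6 paint(1,3,Y):
KKKKKKKKG
KKKYGGKKK
KKKKKRKKK
KKKKKKYKK
KKKKKKKKK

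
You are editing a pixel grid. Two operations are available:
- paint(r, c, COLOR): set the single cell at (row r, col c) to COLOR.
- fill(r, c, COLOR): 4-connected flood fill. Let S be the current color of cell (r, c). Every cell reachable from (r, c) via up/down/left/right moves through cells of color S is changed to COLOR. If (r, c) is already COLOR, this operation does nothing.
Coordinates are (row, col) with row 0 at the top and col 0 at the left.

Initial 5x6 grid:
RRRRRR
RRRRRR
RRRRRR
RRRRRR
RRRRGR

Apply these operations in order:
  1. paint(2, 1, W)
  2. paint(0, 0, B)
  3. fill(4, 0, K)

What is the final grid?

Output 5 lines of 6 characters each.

Answer: BKKKKK
KKKKKK
KWKKKK
KKKKKK
KKKKGK

Derivation:
After op 1 paint(2,1,W):
RRRRRR
RRRRRR
RWRRRR
RRRRRR
RRRRGR
After op 2 paint(0,0,B):
BRRRRR
RRRRRR
RWRRRR
RRRRRR
RRRRGR
After op 3 fill(4,0,K) [27 cells changed]:
BKKKKK
KKKKKK
KWKKKK
KKKKKK
KKKKGK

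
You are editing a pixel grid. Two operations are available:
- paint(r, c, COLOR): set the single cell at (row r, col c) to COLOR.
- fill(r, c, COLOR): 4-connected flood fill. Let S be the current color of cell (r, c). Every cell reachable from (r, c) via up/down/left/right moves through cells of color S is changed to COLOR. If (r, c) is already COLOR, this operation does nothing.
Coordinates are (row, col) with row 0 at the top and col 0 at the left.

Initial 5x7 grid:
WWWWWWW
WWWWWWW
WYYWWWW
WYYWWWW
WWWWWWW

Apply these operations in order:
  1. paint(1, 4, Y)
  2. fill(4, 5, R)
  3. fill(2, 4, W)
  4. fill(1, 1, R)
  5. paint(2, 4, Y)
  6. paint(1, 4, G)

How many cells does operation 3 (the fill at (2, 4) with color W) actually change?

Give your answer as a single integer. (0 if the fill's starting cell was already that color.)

Answer: 30

Derivation:
After op 1 paint(1,4,Y):
WWWWWWW
WWWWYWW
WYYWWWW
WYYWWWW
WWWWWWW
After op 2 fill(4,5,R) [30 cells changed]:
RRRRRRR
RRRRYRR
RYYRRRR
RYYRRRR
RRRRRRR
After op 3 fill(2,4,W) [30 cells changed]:
WWWWWWW
WWWWYWW
WYYWWWW
WYYWWWW
WWWWWWW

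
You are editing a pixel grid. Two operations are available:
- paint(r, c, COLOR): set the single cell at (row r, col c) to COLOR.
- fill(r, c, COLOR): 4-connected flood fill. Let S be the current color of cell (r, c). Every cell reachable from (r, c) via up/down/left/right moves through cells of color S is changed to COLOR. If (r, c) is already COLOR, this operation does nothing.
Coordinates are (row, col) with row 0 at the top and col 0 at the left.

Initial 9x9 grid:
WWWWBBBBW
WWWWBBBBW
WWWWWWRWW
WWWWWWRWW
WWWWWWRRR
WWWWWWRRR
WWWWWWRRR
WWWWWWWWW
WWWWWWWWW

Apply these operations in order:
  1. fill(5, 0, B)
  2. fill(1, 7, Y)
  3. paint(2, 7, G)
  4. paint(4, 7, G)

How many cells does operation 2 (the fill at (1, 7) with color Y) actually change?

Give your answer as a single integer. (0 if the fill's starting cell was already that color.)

After op 1 fill(5,0,B) [56 cells changed]:
BBBBBBBBW
BBBBBBBBW
BBBBBBRWW
BBBBBBRWW
BBBBBBRRR
BBBBBBRRR
BBBBBBRRR
BBBBBBBBB
BBBBBBBBB
After op 2 fill(1,7,Y) [64 cells changed]:
YYYYYYYYW
YYYYYYYYW
YYYYYYRWW
YYYYYYRWW
YYYYYYRRR
YYYYYYRRR
YYYYYYRRR
YYYYYYYYY
YYYYYYYYY

Answer: 64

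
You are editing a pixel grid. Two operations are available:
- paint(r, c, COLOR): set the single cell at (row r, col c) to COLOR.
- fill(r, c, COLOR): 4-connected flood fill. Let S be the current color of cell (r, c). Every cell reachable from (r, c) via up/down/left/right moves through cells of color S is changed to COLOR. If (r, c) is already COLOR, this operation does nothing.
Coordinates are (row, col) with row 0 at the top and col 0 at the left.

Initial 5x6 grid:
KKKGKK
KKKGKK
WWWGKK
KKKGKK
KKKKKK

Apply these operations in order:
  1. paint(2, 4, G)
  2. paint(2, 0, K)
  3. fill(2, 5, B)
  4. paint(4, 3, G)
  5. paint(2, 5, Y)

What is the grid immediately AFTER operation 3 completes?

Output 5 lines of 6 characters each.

After op 1 paint(2,4,G):
KKKGKK
KKKGKK
WWWGGK
KKKGKK
KKKKKK
After op 2 paint(2,0,K):
KKKGKK
KKKGKK
KWWGGK
KKKGKK
KKKKKK
After op 3 fill(2,5,B) [23 cells changed]:
BBBGBB
BBBGBB
BWWGGB
BBBGBB
BBBBBB

Answer: BBBGBB
BBBGBB
BWWGGB
BBBGBB
BBBBBB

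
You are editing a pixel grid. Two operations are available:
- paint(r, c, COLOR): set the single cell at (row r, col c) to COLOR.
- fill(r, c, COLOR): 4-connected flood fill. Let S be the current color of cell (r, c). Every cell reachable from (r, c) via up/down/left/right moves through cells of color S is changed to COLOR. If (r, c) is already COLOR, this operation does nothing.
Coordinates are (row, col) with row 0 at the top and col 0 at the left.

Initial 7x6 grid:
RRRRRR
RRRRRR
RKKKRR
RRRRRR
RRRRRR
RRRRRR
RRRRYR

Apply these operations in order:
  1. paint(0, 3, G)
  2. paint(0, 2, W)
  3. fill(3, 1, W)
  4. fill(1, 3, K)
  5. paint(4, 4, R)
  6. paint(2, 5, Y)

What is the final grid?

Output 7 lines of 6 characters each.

After op 1 paint(0,3,G):
RRRGRR
RRRRRR
RKKKRR
RRRRRR
RRRRRR
RRRRRR
RRRRYR
After op 2 paint(0,2,W):
RRWGRR
RRRRRR
RKKKRR
RRRRRR
RRRRRR
RRRRRR
RRRRYR
After op 3 fill(3,1,W) [36 cells changed]:
WWWGWW
WWWWWW
WKKKWW
WWWWWW
WWWWWW
WWWWWW
WWWWYW
After op 4 fill(1,3,K) [37 cells changed]:
KKKGKK
KKKKKK
KKKKKK
KKKKKK
KKKKKK
KKKKKK
KKKKYK
After op 5 paint(4,4,R):
KKKGKK
KKKKKK
KKKKKK
KKKKKK
KKKKRK
KKKKKK
KKKKYK
After op 6 paint(2,5,Y):
KKKGKK
KKKKKK
KKKKKY
KKKKKK
KKKKRK
KKKKKK
KKKKYK

Answer: KKKGKK
KKKKKK
KKKKKY
KKKKKK
KKKKRK
KKKKKK
KKKKYK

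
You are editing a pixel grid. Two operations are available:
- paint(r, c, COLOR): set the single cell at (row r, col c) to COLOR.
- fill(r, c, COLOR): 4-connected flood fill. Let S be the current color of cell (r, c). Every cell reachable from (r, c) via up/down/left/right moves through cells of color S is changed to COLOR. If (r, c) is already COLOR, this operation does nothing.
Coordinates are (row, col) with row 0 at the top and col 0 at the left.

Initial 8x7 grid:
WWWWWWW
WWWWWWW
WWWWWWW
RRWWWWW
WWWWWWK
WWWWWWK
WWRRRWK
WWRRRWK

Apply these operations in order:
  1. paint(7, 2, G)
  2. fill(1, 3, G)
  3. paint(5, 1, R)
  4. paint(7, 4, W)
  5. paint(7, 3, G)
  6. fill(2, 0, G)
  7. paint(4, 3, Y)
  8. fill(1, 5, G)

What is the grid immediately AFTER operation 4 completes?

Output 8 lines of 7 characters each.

After op 1 paint(7,2,G):
WWWWWWW
WWWWWWW
WWWWWWW
RRWWWWW
WWWWWWK
WWWWWWK
WWRRRWK
WWGRRWK
After op 2 fill(1,3,G) [44 cells changed]:
GGGGGGG
GGGGGGG
GGGGGGG
RRGGGGG
GGGGGGK
GGGGGGK
GGRRRGK
GGGRRGK
After op 3 paint(5,1,R):
GGGGGGG
GGGGGGG
GGGGGGG
RRGGGGG
GGGGGGK
GRGGGGK
GGRRRGK
GGGRRGK
After op 4 paint(7,4,W):
GGGGGGG
GGGGGGG
GGGGGGG
RRGGGGG
GGGGGGK
GRGGGGK
GGRRRGK
GGGRWGK

Answer: GGGGGGG
GGGGGGG
GGGGGGG
RRGGGGG
GGGGGGK
GRGGGGK
GGRRRGK
GGGRWGK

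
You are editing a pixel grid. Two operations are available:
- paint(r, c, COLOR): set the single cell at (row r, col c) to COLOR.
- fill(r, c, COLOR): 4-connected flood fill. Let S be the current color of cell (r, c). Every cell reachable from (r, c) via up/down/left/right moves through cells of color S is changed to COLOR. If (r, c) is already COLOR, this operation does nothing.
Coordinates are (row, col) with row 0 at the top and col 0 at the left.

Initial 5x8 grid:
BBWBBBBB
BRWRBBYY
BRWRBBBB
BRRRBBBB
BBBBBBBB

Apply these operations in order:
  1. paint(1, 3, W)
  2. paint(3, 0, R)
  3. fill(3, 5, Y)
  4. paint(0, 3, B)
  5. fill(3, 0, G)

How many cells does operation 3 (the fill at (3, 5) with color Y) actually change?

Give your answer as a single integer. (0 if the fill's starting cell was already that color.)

Answer: 23

Derivation:
After op 1 paint(1,3,W):
BBWBBBBB
BRWWBBYY
BRWRBBBB
BRRRBBBB
BBBBBBBB
After op 2 paint(3,0,R):
BBWBBBBB
BRWWBBYY
BRWRBBBB
RRRRBBBB
BBBBBBBB
After op 3 fill(3,5,Y) [23 cells changed]:
BBWYYYYY
BRWWYYYY
BRWRYYYY
RRRRYYYY
YYYYYYYY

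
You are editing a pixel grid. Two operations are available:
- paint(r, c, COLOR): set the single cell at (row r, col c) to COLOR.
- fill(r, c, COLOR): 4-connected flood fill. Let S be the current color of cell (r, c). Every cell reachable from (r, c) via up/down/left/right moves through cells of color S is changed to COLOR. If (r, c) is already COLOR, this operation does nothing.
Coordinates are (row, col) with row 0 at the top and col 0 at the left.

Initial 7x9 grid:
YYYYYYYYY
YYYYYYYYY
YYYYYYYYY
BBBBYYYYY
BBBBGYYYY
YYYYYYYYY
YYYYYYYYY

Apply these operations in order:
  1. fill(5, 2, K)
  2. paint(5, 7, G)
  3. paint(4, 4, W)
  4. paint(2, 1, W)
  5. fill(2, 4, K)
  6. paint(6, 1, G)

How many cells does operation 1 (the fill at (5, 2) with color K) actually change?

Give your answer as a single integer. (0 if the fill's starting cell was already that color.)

After op 1 fill(5,2,K) [54 cells changed]:
KKKKKKKKK
KKKKKKKKK
KKKKKKKKK
BBBBKKKKK
BBBBGKKKK
KKKKKKKKK
KKKKKKKKK

Answer: 54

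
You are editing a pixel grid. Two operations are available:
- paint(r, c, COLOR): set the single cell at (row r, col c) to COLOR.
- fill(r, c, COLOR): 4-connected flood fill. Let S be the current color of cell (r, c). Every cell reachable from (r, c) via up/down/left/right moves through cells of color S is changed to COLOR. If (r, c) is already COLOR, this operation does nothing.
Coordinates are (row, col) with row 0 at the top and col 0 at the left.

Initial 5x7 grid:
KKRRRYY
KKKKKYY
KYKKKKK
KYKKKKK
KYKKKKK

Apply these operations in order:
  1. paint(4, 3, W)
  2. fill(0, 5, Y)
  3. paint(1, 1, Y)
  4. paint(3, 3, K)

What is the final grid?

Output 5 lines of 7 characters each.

Answer: KKRRRYY
KYKKKYY
KYKKKKK
KYKKKKK
KYKWKKK

Derivation:
After op 1 paint(4,3,W):
KKRRRYY
KKKKKYY
KYKKKKK
KYKKKKK
KYKWKKK
After op 2 fill(0,5,Y) [0 cells changed]:
KKRRRYY
KKKKKYY
KYKKKKK
KYKKKKK
KYKWKKK
After op 3 paint(1,1,Y):
KKRRRYY
KYKKKYY
KYKKKKK
KYKKKKK
KYKWKKK
After op 4 paint(3,3,K):
KKRRRYY
KYKKKYY
KYKKKKK
KYKKKKK
KYKWKKK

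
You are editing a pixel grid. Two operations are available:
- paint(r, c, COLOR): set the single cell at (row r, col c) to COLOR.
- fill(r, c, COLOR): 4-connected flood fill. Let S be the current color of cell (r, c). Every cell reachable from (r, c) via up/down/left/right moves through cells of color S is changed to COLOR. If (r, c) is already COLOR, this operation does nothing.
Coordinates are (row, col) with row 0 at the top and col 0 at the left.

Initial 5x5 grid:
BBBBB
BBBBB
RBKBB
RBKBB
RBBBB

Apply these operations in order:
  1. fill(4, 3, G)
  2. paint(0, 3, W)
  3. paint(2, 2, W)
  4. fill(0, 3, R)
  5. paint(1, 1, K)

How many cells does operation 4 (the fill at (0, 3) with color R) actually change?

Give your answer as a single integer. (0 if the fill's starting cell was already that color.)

Answer: 1

Derivation:
After op 1 fill(4,3,G) [20 cells changed]:
GGGGG
GGGGG
RGKGG
RGKGG
RGGGG
After op 2 paint(0,3,W):
GGGWG
GGGGG
RGKGG
RGKGG
RGGGG
After op 3 paint(2,2,W):
GGGWG
GGGGG
RGWGG
RGKGG
RGGGG
After op 4 fill(0,3,R) [1 cells changed]:
GGGRG
GGGGG
RGWGG
RGKGG
RGGGG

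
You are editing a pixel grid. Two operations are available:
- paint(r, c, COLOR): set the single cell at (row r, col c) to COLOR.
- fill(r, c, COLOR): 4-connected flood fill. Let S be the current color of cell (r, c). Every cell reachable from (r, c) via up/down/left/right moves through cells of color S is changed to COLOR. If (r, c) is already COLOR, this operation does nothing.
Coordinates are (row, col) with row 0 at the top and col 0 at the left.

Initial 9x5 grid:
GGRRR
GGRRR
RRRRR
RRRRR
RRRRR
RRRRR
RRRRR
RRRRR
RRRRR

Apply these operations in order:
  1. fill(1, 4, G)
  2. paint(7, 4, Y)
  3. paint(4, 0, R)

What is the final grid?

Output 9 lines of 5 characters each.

Answer: GGGGG
GGGGG
GGGGG
GGGGG
RGGGG
GGGGG
GGGGG
GGGGY
GGGGG

Derivation:
After op 1 fill(1,4,G) [41 cells changed]:
GGGGG
GGGGG
GGGGG
GGGGG
GGGGG
GGGGG
GGGGG
GGGGG
GGGGG
After op 2 paint(7,4,Y):
GGGGG
GGGGG
GGGGG
GGGGG
GGGGG
GGGGG
GGGGG
GGGGY
GGGGG
After op 3 paint(4,0,R):
GGGGG
GGGGG
GGGGG
GGGGG
RGGGG
GGGGG
GGGGG
GGGGY
GGGGG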